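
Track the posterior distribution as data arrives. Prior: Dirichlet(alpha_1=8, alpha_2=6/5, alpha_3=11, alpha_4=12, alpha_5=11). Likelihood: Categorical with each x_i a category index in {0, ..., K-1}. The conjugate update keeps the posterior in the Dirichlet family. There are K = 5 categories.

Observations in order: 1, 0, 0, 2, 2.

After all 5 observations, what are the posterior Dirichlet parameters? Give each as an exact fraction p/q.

alpha_1=10, alpha_2=11/5, alpha_3=13, alpha_4=12, alpha_5=11

obs 1: x=1 → posterior Dirichlet(8, 11/5, 11, 12, 11)
obs 2: x=0 → posterior Dirichlet(9, 11/5, 11, 12, 11)
obs 3: x=0 → posterior Dirichlet(10, 11/5, 11, 12, 11)
obs 4: x=2 → posterior Dirichlet(10, 11/5, 12, 12, 11)
obs 5: x=2 → posterior Dirichlet(10, 11/5, 13, 12, 11)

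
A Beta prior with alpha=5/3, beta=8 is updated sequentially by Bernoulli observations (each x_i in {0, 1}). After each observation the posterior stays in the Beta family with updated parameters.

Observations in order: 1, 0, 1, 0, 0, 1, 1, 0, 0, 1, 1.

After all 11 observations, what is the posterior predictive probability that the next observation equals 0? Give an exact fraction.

39/62

obs 1: x=1 → posterior Beta(8/3, 8)
obs 2: x=0 → posterior Beta(8/3, 9)
obs 3: x=1 → posterior Beta(11/3, 9)
obs 4: x=0 → posterior Beta(11/3, 10)
obs 5: x=0 → posterior Beta(11/3, 11)
obs 6: x=1 → posterior Beta(14/3, 11)
obs 7: x=1 → posterior Beta(17/3, 11)
obs 8: x=0 → posterior Beta(17/3, 12)
obs 9: x=0 → posterior Beta(17/3, 13)
obs 10: x=1 → posterior Beta(20/3, 13)
obs 11: x=1 → posterior Beta(23/3, 13)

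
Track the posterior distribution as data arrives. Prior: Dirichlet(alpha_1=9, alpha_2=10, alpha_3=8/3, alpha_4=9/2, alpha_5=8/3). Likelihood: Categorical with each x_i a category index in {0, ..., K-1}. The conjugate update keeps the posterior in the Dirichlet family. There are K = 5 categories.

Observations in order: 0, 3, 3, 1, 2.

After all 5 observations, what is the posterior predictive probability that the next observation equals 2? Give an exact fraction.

obs 1: x=0 → posterior Dirichlet(10, 10, 8/3, 9/2, 8/3)
obs 2: x=3 → posterior Dirichlet(10, 10, 8/3, 11/2, 8/3)
obs 3: x=3 → posterior Dirichlet(10, 10, 8/3, 13/2, 8/3)
obs 4: x=1 → posterior Dirichlet(10, 11, 8/3, 13/2, 8/3)
obs 5: x=2 → posterior Dirichlet(10, 11, 11/3, 13/2, 8/3)

22/203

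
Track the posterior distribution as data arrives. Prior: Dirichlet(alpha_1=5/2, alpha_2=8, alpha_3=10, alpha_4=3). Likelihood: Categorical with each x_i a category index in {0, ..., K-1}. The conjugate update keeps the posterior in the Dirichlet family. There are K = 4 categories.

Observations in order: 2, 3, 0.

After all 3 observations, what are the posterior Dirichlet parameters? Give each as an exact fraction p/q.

obs 1: x=2 → posterior Dirichlet(5/2, 8, 11, 3)
obs 2: x=3 → posterior Dirichlet(5/2, 8, 11, 4)
obs 3: x=0 → posterior Dirichlet(7/2, 8, 11, 4)

alpha_1=7/2, alpha_2=8, alpha_3=11, alpha_4=4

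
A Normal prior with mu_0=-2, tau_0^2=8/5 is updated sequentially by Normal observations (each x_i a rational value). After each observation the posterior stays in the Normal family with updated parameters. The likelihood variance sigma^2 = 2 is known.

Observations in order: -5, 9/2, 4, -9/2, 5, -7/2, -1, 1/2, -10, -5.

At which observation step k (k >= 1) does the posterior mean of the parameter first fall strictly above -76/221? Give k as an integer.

obs 1: x=-5 → posterior Normal(-10/3, 8/9)
obs 2: x=9/2 → posterior Normal(-12/13, 8/13)
obs 3: x=4 → posterior Normal(4/17, 8/17)
obs 4: x=-9/2 → posterior Normal(-2/3, 8/21)
obs 5: x=5 → posterior Normal(6/25, 8/25)
obs 6: x=-7/2 → posterior Normal(-8/29, 8/29)
obs 7: x=-1 → posterior Normal(-4/11, 8/33)
obs 8: x=1/2 → posterior Normal(-10/37, 8/37)
obs 9: x=-10 → posterior Normal(-50/41, 8/41)
obs 10: x=-5 → posterior Normal(-14/9, 8/45)

k = 3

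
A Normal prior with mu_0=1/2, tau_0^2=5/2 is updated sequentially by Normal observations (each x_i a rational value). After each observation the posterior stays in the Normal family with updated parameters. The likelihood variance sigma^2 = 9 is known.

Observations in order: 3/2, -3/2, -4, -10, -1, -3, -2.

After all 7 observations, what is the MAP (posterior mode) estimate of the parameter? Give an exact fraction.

obs 1: x=3/2 → posterior Normal(33/46, 45/23)
obs 2: x=-3/2 → posterior Normal(9/28, 45/28)
obs 3: x=-4 → posterior Normal(-1/3, 15/11)
obs 4: x=-10 → posterior Normal(-61/38, 45/38)
obs 5: x=-1 → posterior Normal(-66/43, 45/43)
obs 6: x=-3 → posterior Normal(-27/16, 15/16)
obs 7: x=-2 → posterior Normal(-91/53, 45/53)

-91/53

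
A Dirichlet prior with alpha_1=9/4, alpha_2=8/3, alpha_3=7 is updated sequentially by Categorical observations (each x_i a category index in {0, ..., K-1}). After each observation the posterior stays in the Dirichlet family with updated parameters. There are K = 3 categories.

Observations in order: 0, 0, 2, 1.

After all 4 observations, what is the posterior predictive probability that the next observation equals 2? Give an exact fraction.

96/191

obs 1: x=0 → posterior Dirichlet(13/4, 8/3, 7)
obs 2: x=0 → posterior Dirichlet(17/4, 8/3, 7)
obs 3: x=2 → posterior Dirichlet(17/4, 8/3, 8)
obs 4: x=1 → posterior Dirichlet(17/4, 11/3, 8)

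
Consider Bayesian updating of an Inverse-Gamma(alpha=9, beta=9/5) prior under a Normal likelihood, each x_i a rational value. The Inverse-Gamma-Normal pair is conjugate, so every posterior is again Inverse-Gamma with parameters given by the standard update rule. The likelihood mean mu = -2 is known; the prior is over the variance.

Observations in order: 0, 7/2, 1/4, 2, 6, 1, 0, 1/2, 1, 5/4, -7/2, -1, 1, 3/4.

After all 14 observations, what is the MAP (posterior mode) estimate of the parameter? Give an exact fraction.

14523/2720

obs 1: x=0 → posterior Inverse-Gamma(19/2, 19/5)
obs 2: x=7/2 → posterior Inverse-Gamma(10, 757/40)
obs 3: x=1/4 → posterior Inverse-Gamma(21/2, 3433/160)
obs 4: x=2 → posterior Inverse-Gamma(11, 4713/160)
obs 5: x=6 → posterior Inverse-Gamma(23/2, 9833/160)
obs 6: x=1 → posterior Inverse-Gamma(12, 10553/160)
obs 7: x=0 → posterior Inverse-Gamma(25/2, 10873/160)
obs 8: x=1/2 → posterior Inverse-Gamma(13, 11373/160)
obs 9: x=1 → posterior Inverse-Gamma(27/2, 12093/160)
obs 10: x=5/4 → posterior Inverse-Gamma(14, 6469/80)
obs 11: x=-7/2 → posterior Inverse-Gamma(29/2, 6559/80)
obs 12: x=-1 → posterior Inverse-Gamma(15, 6599/80)
obs 13: x=1 → posterior Inverse-Gamma(31/2, 6959/80)
obs 14: x=3/4 → posterior Inverse-Gamma(16, 14523/160)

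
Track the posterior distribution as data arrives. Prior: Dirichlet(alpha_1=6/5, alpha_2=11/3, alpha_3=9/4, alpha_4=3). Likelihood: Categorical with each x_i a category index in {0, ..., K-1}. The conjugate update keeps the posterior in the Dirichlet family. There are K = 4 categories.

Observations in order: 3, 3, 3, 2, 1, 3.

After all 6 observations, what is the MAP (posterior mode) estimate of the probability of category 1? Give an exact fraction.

220/727

obs 1: x=3 → posterior Dirichlet(6/5, 11/3, 9/4, 4)
obs 2: x=3 → posterior Dirichlet(6/5, 11/3, 9/4, 5)
obs 3: x=3 → posterior Dirichlet(6/5, 11/3, 9/4, 6)
obs 4: x=2 → posterior Dirichlet(6/5, 11/3, 13/4, 6)
obs 5: x=1 → posterior Dirichlet(6/5, 14/3, 13/4, 6)
obs 6: x=3 → posterior Dirichlet(6/5, 14/3, 13/4, 7)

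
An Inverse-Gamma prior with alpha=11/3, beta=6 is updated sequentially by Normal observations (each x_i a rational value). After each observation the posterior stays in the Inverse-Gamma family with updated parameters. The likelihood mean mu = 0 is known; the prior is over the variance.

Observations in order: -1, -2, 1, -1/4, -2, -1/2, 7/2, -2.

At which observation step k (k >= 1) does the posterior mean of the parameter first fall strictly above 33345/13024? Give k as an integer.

obs 1: x=-1 → posterior Inverse-Gamma(25/6, 13/2)
obs 2: x=-2 → posterior Inverse-Gamma(14/3, 17/2)
obs 3: x=1 → posterior Inverse-Gamma(31/6, 9)
obs 4: x=-1/4 → posterior Inverse-Gamma(17/3, 289/32)
obs 5: x=-2 → posterior Inverse-Gamma(37/6, 353/32)
obs 6: x=-1/2 → posterior Inverse-Gamma(20/3, 357/32)
obs 7: x=7/2 → posterior Inverse-Gamma(43/6, 553/32)
obs 8: x=-2 → posterior Inverse-Gamma(23/3, 617/32)

k = 7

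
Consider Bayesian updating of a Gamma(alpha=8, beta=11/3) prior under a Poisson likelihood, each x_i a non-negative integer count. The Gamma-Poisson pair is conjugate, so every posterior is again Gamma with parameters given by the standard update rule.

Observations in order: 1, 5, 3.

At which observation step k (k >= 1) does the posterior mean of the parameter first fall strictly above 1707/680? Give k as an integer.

obs 1: x=1 → posterior Gamma(9, 14/3)
obs 2: x=5 → posterior Gamma(14, 17/3)
obs 3: x=3 → posterior Gamma(17, 20/3)

k = 3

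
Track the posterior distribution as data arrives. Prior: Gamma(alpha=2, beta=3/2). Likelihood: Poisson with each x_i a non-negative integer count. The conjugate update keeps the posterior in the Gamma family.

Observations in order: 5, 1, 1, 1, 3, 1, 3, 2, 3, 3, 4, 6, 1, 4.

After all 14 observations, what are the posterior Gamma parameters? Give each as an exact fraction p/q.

obs 1: x=5 → posterior Gamma(7, 5/2)
obs 2: x=1 → posterior Gamma(8, 7/2)
obs 3: x=1 → posterior Gamma(9, 9/2)
obs 4: x=1 → posterior Gamma(10, 11/2)
obs 5: x=3 → posterior Gamma(13, 13/2)
obs 6: x=1 → posterior Gamma(14, 15/2)
obs 7: x=3 → posterior Gamma(17, 17/2)
obs 8: x=2 → posterior Gamma(19, 19/2)
obs 9: x=3 → posterior Gamma(22, 21/2)
obs 10: x=3 → posterior Gamma(25, 23/2)
obs 11: x=4 → posterior Gamma(29, 25/2)
obs 12: x=6 → posterior Gamma(35, 27/2)
obs 13: x=1 → posterior Gamma(36, 29/2)
obs 14: x=4 → posterior Gamma(40, 31/2)

alpha=40, beta=31/2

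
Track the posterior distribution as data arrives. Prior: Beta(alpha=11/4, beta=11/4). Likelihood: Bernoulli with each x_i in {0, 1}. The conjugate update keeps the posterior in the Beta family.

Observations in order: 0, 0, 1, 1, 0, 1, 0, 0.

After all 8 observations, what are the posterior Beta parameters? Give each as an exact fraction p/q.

alpha=23/4, beta=31/4

obs 1: x=0 → posterior Beta(11/4, 15/4)
obs 2: x=0 → posterior Beta(11/4, 19/4)
obs 3: x=1 → posterior Beta(15/4, 19/4)
obs 4: x=1 → posterior Beta(19/4, 19/4)
obs 5: x=0 → posterior Beta(19/4, 23/4)
obs 6: x=1 → posterior Beta(23/4, 23/4)
obs 7: x=0 → posterior Beta(23/4, 27/4)
obs 8: x=0 → posterior Beta(23/4, 31/4)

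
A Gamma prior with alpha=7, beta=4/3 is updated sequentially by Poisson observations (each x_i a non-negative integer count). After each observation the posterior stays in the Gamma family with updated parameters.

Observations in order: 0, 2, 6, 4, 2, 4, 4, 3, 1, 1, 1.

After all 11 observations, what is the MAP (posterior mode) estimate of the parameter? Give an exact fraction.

obs 1: x=0 → posterior Gamma(7, 7/3)
obs 2: x=2 → posterior Gamma(9, 10/3)
obs 3: x=6 → posterior Gamma(15, 13/3)
obs 4: x=4 → posterior Gamma(19, 16/3)
obs 5: x=2 → posterior Gamma(21, 19/3)
obs 6: x=4 → posterior Gamma(25, 22/3)
obs 7: x=4 → posterior Gamma(29, 25/3)
obs 8: x=3 → posterior Gamma(32, 28/3)
obs 9: x=1 → posterior Gamma(33, 31/3)
obs 10: x=1 → posterior Gamma(34, 34/3)
obs 11: x=1 → posterior Gamma(35, 37/3)

102/37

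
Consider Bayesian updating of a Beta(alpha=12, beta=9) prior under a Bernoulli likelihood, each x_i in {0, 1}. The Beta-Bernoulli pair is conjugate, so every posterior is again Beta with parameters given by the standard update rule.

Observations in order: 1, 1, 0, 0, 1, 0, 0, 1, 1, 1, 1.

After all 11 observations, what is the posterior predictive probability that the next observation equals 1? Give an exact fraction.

obs 1: x=1 → posterior Beta(13, 9)
obs 2: x=1 → posterior Beta(14, 9)
obs 3: x=0 → posterior Beta(14, 10)
obs 4: x=0 → posterior Beta(14, 11)
obs 5: x=1 → posterior Beta(15, 11)
obs 6: x=0 → posterior Beta(15, 12)
obs 7: x=0 → posterior Beta(15, 13)
obs 8: x=1 → posterior Beta(16, 13)
obs 9: x=1 → posterior Beta(17, 13)
obs 10: x=1 → posterior Beta(18, 13)
obs 11: x=1 → posterior Beta(19, 13)

19/32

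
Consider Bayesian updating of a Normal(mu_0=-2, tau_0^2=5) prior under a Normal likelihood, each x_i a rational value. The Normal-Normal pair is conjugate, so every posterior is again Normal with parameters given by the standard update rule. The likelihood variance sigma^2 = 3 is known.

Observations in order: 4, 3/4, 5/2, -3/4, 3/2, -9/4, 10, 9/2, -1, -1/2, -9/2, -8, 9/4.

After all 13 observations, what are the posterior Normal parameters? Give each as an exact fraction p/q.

obs 1: x=4 → posterior Normal(7/4, 15/8)
obs 2: x=3/4 → posterior Normal(71/52, 15/13)
obs 3: x=5/2 → posterior Normal(121/72, 5/6)
obs 4: x=-3/4 → posterior Normal(53/46, 15/23)
obs 5: x=3/2 → posterior Normal(17/14, 15/28)
obs 6: x=-9/4 → posterior Normal(91/132, 5/11)
obs 7: x=10 → posterior Normal(291/152, 15/38)
obs 8: x=9/2 → posterior Normal(381/172, 15/43)
obs 9: x=-1 → posterior Normal(361/192, 5/16)
obs 10: x=-1/2 → posterior Normal(351/212, 15/53)
obs 11: x=-9/2 → posterior Normal(9/8, 15/58)
obs 12: x=-8 → posterior Normal(101/252, 5/21)
obs 13: x=9/4 → posterior Normal(73/136, 15/68)

mu_0=73/136, tau_0^2=15/68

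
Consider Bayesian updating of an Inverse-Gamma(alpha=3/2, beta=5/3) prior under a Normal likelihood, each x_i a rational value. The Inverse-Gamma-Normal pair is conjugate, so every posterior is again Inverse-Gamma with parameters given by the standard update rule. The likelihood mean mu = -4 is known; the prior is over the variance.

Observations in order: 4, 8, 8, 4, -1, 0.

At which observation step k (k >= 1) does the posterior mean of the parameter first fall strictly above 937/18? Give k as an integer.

obs 1: x=4 → posterior Inverse-Gamma(2, 101/3)
obs 2: x=8 → posterior Inverse-Gamma(5/2, 317/3)
obs 3: x=8 → posterior Inverse-Gamma(3, 533/3)
obs 4: x=4 → posterior Inverse-Gamma(7/2, 629/3)
obs 5: x=-1 → posterior Inverse-Gamma(4, 1285/6)
obs 6: x=0 → posterior Inverse-Gamma(9/2, 1333/6)

k = 2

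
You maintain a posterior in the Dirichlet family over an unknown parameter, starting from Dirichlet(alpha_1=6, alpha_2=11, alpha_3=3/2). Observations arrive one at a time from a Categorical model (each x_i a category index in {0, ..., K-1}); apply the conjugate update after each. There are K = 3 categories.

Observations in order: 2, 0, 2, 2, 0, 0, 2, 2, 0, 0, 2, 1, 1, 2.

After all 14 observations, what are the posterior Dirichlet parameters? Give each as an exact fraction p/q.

obs 1: x=2 → posterior Dirichlet(6, 11, 5/2)
obs 2: x=0 → posterior Dirichlet(7, 11, 5/2)
obs 3: x=2 → posterior Dirichlet(7, 11, 7/2)
obs 4: x=2 → posterior Dirichlet(7, 11, 9/2)
obs 5: x=0 → posterior Dirichlet(8, 11, 9/2)
obs 6: x=0 → posterior Dirichlet(9, 11, 9/2)
obs 7: x=2 → posterior Dirichlet(9, 11, 11/2)
obs 8: x=2 → posterior Dirichlet(9, 11, 13/2)
obs 9: x=0 → posterior Dirichlet(10, 11, 13/2)
obs 10: x=0 → posterior Dirichlet(11, 11, 13/2)
obs 11: x=2 → posterior Dirichlet(11, 11, 15/2)
obs 12: x=1 → posterior Dirichlet(11, 12, 15/2)
obs 13: x=1 → posterior Dirichlet(11, 13, 15/2)
obs 14: x=2 → posterior Dirichlet(11, 13, 17/2)

alpha_1=11, alpha_2=13, alpha_3=17/2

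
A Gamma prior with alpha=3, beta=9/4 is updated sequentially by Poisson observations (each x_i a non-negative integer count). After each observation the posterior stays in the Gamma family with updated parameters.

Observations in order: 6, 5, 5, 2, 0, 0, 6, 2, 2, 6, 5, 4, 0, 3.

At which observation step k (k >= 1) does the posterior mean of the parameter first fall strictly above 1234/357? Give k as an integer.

k = 3

obs 1: x=6 → posterior Gamma(9, 13/4)
obs 2: x=5 → posterior Gamma(14, 17/4)
obs 3: x=5 → posterior Gamma(19, 21/4)
obs 4: x=2 → posterior Gamma(21, 25/4)
obs 5: x=0 → posterior Gamma(21, 29/4)
obs 6: x=0 → posterior Gamma(21, 33/4)
obs 7: x=6 → posterior Gamma(27, 37/4)
obs 8: x=2 → posterior Gamma(29, 41/4)
obs 9: x=2 → posterior Gamma(31, 45/4)
obs 10: x=6 → posterior Gamma(37, 49/4)
obs 11: x=5 → posterior Gamma(42, 53/4)
obs 12: x=4 → posterior Gamma(46, 57/4)
obs 13: x=0 → posterior Gamma(46, 61/4)
obs 14: x=3 → posterior Gamma(49, 65/4)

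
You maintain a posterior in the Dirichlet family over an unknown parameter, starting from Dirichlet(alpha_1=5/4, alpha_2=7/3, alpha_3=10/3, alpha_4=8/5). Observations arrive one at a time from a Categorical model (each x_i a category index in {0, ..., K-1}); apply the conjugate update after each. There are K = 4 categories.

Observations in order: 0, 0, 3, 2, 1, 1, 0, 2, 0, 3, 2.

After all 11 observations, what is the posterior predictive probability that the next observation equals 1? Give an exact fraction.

260/1171

obs 1: x=0 → posterior Dirichlet(9/4, 7/3, 10/3, 8/5)
obs 2: x=0 → posterior Dirichlet(13/4, 7/3, 10/3, 8/5)
obs 3: x=3 → posterior Dirichlet(13/4, 7/3, 10/3, 13/5)
obs 4: x=2 → posterior Dirichlet(13/4, 7/3, 13/3, 13/5)
obs 5: x=1 → posterior Dirichlet(13/4, 10/3, 13/3, 13/5)
obs 6: x=1 → posterior Dirichlet(13/4, 13/3, 13/3, 13/5)
obs 7: x=0 → posterior Dirichlet(17/4, 13/3, 13/3, 13/5)
obs 8: x=2 → posterior Dirichlet(17/4, 13/3, 16/3, 13/5)
obs 9: x=0 → posterior Dirichlet(21/4, 13/3, 16/3, 13/5)
obs 10: x=3 → posterior Dirichlet(21/4, 13/3, 16/3, 18/5)
obs 11: x=2 → posterior Dirichlet(21/4, 13/3, 19/3, 18/5)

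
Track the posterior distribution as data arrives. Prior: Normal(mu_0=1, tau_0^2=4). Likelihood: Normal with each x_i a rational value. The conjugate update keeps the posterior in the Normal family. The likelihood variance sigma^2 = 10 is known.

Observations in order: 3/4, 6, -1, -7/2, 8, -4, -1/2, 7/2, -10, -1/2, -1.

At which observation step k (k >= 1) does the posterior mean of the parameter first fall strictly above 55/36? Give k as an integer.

obs 1: x=3/4 → posterior Normal(13/14, 20/7)
obs 2: x=6 → posterior Normal(37/18, 20/9)
obs 3: x=-1 → posterior Normal(3/2, 20/11)
obs 4: x=-7/2 → posterior Normal(19/26, 20/13)
obs 5: x=8 → posterior Normal(17/10, 4/3)
obs 6: x=-4 → posterior Normal(35/34, 20/17)
obs 7: x=-1/2 → posterior Normal(33/38, 20/19)
obs 8: x=7/2 → posterior Normal(47/42, 20/21)
obs 9: x=-10 → posterior Normal(7/46, 20/23)
obs 10: x=-1/2 → posterior Normal(1/10, 4/5)
obs 11: x=-1 → posterior Normal(1/54, 20/27)

k = 2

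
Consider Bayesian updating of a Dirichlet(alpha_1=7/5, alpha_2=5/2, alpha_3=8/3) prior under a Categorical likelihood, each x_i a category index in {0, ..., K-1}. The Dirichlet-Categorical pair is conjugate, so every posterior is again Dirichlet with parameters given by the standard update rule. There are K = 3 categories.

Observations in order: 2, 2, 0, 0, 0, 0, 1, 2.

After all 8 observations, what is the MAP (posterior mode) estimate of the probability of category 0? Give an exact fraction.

obs 1: x=2 → posterior Dirichlet(7/5, 5/2, 11/3)
obs 2: x=2 → posterior Dirichlet(7/5, 5/2, 14/3)
obs 3: x=0 → posterior Dirichlet(12/5, 5/2, 14/3)
obs 4: x=0 → posterior Dirichlet(17/5, 5/2, 14/3)
obs 5: x=0 → posterior Dirichlet(22/5, 5/2, 14/3)
obs 6: x=0 → posterior Dirichlet(27/5, 5/2, 14/3)
obs 7: x=1 → posterior Dirichlet(27/5, 7/2, 14/3)
obs 8: x=2 → posterior Dirichlet(27/5, 7/2, 17/3)

132/347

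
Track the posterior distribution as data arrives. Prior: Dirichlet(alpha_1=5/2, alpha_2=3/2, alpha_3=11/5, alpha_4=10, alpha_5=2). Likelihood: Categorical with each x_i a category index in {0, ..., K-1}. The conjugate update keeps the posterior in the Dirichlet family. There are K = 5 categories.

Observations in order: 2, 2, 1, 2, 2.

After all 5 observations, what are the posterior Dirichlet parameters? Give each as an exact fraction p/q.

obs 1: x=2 → posterior Dirichlet(5/2, 3/2, 16/5, 10, 2)
obs 2: x=2 → posterior Dirichlet(5/2, 3/2, 21/5, 10, 2)
obs 3: x=1 → posterior Dirichlet(5/2, 5/2, 21/5, 10, 2)
obs 4: x=2 → posterior Dirichlet(5/2, 5/2, 26/5, 10, 2)
obs 5: x=2 → posterior Dirichlet(5/2, 5/2, 31/5, 10, 2)

alpha_1=5/2, alpha_2=5/2, alpha_3=31/5, alpha_4=10, alpha_5=2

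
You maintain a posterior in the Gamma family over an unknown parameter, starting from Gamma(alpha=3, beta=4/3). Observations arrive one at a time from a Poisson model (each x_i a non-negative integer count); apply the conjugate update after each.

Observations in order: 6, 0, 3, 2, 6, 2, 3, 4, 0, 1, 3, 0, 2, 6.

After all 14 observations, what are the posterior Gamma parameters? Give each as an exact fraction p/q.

obs 1: x=6 → posterior Gamma(9, 7/3)
obs 2: x=0 → posterior Gamma(9, 10/3)
obs 3: x=3 → posterior Gamma(12, 13/3)
obs 4: x=2 → posterior Gamma(14, 16/3)
obs 5: x=6 → posterior Gamma(20, 19/3)
obs 6: x=2 → posterior Gamma(22, 22/3)
obs 7: x=3 → posterior Gamma(25, 25/3)
obs 8: x=4 → posterior Gamma(29, 28/3)
obs 9: x=0 → posterior Gamma(29, 31/3)
obs 10: x=1 → posterior Gamma(30, 34/3)
obs 11: x=3 → posterior Gamma(33, 37/3)
obs 12: x=0 → posterior Gamma(33, 40/3)
obs 13: x=2 → posterior Gamma(35, 43/3)
obs 14: x=6 → posterior Gamma(41, 46/3)

alpha=41, beta=46/3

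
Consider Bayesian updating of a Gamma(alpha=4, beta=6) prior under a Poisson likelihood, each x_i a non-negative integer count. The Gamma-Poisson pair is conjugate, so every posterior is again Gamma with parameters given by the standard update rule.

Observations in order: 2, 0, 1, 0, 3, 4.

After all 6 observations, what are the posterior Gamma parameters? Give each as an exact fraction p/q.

obs 1: x=2 → posterior Gamma(6, 7)
obs 2: x=0 → posterior Gamma(6, 8)
obs 3: x=1 → posterior Gamma(7, 9)
obs 4: x=0 → posterior Gamma(7, 10)
obs 5: x=3 → posterior Gamma(10, 11)
obs 6: x=4 → posterior Gamma(14, 12)

alpha=14, beta=12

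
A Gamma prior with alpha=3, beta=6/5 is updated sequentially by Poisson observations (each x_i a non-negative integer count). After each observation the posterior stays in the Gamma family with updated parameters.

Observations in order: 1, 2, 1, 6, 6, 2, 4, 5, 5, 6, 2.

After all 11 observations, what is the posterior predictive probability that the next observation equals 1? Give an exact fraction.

obs 1: x=1 → posterior Gamma(4, 11/5)
obs 2: x=2 → posterior Gamma(6, 16/5)
obs 3: x=1 → posterior Gamma(7, 21/5)
obs 4: x=6 → posterior Gamma(13, 26/5)
obs 5: x=6 → posterior Gamma(19, 31/5)
obs 6: x=2 → posterior Gamma(21, 36/5)
obs 7: x=4 → posterior Gamma(25, 41/5)
obs 8: x=5 → posterior Gamma(30, 46/5)
obs 9: x=5 → posterior Gamma(35, 51/5)
obs 10: x=6 → posterior Gamma(41, 56/5)
obs 11: x=2 → posterior Gamma(43, 61/5)

12636341822381602063322773114914466673281598300620318702070266127315945231516915/114797693891109470558973469729745600716557074296609228097057372334085127679246336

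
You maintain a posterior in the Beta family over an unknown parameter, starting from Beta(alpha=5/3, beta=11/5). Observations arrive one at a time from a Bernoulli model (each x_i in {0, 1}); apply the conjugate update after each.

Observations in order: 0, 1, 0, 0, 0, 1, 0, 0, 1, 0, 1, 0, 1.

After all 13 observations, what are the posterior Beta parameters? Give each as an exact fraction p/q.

obs 1: x=0 → posterior Beta(5/3, 16/5)
obs 2: x=1 → posterior Beta(8/3, 16/5)
obs 3: x=0 → posterior Beta(8/3, 21/5)
obs 4: x=0 → posterior Beta(8/3, 26/5)
obs 5: x=0 → posterior Beta(8/3, 31/5)
obs 6: x=1 → posterior Beta(11/3, 31/5)
obs 7: x=0 → posterior Beta(11/3, 36/5)
obs 8: x=0 → posterior Beta(11/3, 41/5)
obs 9: x=1 → posterior Beta(14/3, 41/5)
obs 10: x=0 → posterior Beta(14/3, 46/5)
obs 11: x=1 → posterior Beta(17/3, 46/5)
obs 12: x=0 → posterior Beta(17/3, 51/5)
obs 13: x=1 → posterior Beta(20/3, 51/5)

alpha=20/3, beta=51/5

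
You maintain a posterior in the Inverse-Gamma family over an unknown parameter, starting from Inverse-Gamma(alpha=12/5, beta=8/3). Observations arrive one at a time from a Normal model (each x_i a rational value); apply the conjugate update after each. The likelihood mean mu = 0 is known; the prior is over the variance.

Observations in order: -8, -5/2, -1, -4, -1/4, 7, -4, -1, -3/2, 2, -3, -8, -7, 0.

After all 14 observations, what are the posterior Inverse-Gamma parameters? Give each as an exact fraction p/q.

obs 1: x=-8 → posterior Inverse-Gamma(29/10, 104/3)
obs 2: x=-5/2 → posterior Inverse-Gamma(17/5, 907/24)
obs 3: x=-1 → posterior Inverse-Gamma(39/10, 919/24)
obs 4: x=-4 → posterior Inverse-Gamma(22/5, 1111/24)
obs 5: x=-1/4 → posterior Inverse-Gamma(49/10, 4447/96)
obs 6: x=7 → posterior Inverse-Gamma(27/5, 6799/96)
obs 7: x=-4 → posterior Inverse-Gamma(59/10, 7567/96)
obs 8: x=-1 → posterior Inverse-Gamma(32/5, 7615/96)
obs 9: x=-3/2 → posterior Inverse-Gamma(69/10, 7723/96)
obs 10: x=2 → posterior Inverse-Gamma(37/5, 7915/96)
obs 11: x=-3 → posterior Inverse-Gamma(79/10, 8347/96)
obs 12: x=-8 → posterior Inverse-Gamma(42/5, 11419/96)
obs 13: x=-7 → posterior Inverse-Gamma(89/10, 13771/96)
obs 14: x=0 → posterior Inverse-Gamma(47/5, 13771/96)

alpha=47/5, beta=13771/96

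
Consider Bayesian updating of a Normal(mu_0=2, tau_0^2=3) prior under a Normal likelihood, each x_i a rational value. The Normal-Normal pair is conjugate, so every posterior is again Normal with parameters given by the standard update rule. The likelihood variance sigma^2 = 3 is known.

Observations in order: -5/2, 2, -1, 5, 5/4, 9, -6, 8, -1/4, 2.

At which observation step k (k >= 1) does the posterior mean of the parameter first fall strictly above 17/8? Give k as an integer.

obs 1: x=-5/2 → posterior Normal(-1/4, 3/2)
obs 2: x=2 → posterior Normal(1/2, 1)
obs 3: x=-1 → posterior Normal(1/8, 3/4)
obs 4: x=5 → posterior Normal(11/10, 3/5)
obs 5: x=5/4 → posterior Normal(9/8, 1/2)
obs 6: x=9 → posterior Normal(9/4, 3/7)
obs 7: x=-6 → posterior Normal(39/32, 3/8)
obs 8: x=8 → posterior Normal(71/36, 1/3)
obs 9: x=-1/4 → posterior Normal(7/4, 3/10)
obs 10: x=2 → posterior Normal(39/22, 3/11)

k = 6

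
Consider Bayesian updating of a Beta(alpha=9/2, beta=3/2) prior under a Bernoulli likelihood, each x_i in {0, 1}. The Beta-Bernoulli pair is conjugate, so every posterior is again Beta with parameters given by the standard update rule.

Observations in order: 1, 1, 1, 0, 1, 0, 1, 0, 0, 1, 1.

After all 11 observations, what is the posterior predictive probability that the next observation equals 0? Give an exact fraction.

obs 1: x=1 → posterior Beta(11/2, 3/2)
obs 2: x=1 → posterior Beta(13/2, 3/2)
obs 3: x=1 → posterior Beta(15/2, 3/2)
obs 4: x=0 → posterior Beta(15/2, 5/2)
obs 5: x=1 → posterior Beta(17/2, 5/2)
obs 6: x=0 → posterior Beta(17/2, 7/2)
obs 7: x=1 → posterior Beta(19/2, 7/2)
obs 8: x=0 → posterior Beta(19/2, 9/2)
obs 9: x=0 → posterior Beta(19/2, 11/2)
obs 10: x=1 → posterior Beta(21/2, 11/2)
obs 11: x=1 → posterior Beta(23/2, 11/2)

11/34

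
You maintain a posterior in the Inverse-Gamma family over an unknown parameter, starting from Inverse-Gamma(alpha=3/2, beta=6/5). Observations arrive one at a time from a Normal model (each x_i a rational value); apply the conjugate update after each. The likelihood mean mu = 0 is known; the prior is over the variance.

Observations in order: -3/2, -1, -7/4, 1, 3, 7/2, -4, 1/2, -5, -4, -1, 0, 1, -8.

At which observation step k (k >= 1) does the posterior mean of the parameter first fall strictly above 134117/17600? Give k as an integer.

obs 1: x=-3/2 → posterior Inverse-Gamma(2, 93/40)
obs 2: x=-1 → posterior Inverse-Gamma(5/2, 113/40)
obs 3: x=-7/4 → posterior Inverse-Gamma(3, 697/160)
obs 4: x=1 → posterior Inverse-Gamma(7/2, 777/160)
obs 5: x=3 → posterior Inverse-Gamma(4, 1497/160)
obs 6: x=7/2 → posterior Inverse-Gamma(9/2, 2477/160)
obs 7: x=-4 → posterior Inverse-Gamma(5, 3757/160)
obs 8: x=1/2 → posterior Inverse-Gamma(11/2, 3777/160)
obs 9: x=-5 → posterior Inverse-Gamma(6, 5777/160)
obs 10: x=-4 → posterior Inverse-Gamma(13/2, 7057/160)
obs 11: x=-1 → posterior Inverse-Gamma(7, 7137/160)
obs 12: x=0 → posterior Inverse-Gamma(15/2, 7137/160)
obs 13: x=1 → posterior Inverse-Gamma(8, 7217/160)
obs 14: x=-8 → posterior Inverse-Gamma(17/2, 12337/160)

k = 10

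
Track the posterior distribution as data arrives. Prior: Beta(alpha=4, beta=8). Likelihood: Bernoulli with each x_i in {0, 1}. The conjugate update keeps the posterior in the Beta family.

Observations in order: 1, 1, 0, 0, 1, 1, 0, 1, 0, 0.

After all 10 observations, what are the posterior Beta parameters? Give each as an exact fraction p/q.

obs 1: x=1 → posterior Beta(5, 8)
obs 2: x=1 → posterior Beta(6, 8)
obs 3: x=0 → posterior Beta(6, 9)
obs 4: x=0 → posterior Beta(6, 10)
obs 5: x=1 → posterior Beta(7, 10)
obs 6: x=1 → posterior Beta(8, 10)
obs 7: x=0 → posterior Beta(8, 11)
obs 8: x=1 → posterior Beta(9, 11)
obs 9: x=0 → posterior Beta(9, 12)
obs 10: x=0 → posterior Beta(9, 13)

alpha=9, beta=13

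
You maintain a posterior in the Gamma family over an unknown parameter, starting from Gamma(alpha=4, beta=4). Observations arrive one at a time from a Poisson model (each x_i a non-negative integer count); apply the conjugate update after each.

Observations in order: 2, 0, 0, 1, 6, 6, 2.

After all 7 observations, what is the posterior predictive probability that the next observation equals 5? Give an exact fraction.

65529213256406007696223405/1907924332881380259202596864

obs 1: x=2 → posterior Gamma(6, 5)
obs 2: x=0 → posterior Gamma(6, 6)
obs 3: x=0 → posterior Gamma(6, 7)
obs 4: x=1 → posterior Gamma(7, 8)
obs 5: x=6 → posterior Gamma(13, 9)
obs 6: x=6 → posterior Gamma(19, 10)
obs 7: x=2 → posterior Gamma(21, 11)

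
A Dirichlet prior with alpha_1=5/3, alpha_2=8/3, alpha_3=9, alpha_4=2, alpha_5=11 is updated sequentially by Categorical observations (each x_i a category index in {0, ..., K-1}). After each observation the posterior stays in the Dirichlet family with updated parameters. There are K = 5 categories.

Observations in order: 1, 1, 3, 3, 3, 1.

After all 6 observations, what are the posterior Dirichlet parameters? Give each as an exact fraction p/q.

alpha_1=5/3, alpha_2=17/3, alpha_3=9, alpha_4=5, alpha_5=11

obs 1: x=1 → posterior Dirichlet(5/3, 11/3, 9, 2, 11)
obs 2: x=1 → posterior Dirichlet(5/3, 14/3, 9, 2, 11)
obs 3: x=3 → posterior Dirichlet(5/3, 14/3, 9, 3, 11)
obs 4: x=3 → posterior Dirichlet(5/3, 14/3, 9, 4, 11)
obs 5: x=3 → posterior Dirichlet(5/3, 14/3, 9, 5, 11)
obs 6: x=1 → posterior Dirichlet(5/3, 17/3, 9, 5, 11)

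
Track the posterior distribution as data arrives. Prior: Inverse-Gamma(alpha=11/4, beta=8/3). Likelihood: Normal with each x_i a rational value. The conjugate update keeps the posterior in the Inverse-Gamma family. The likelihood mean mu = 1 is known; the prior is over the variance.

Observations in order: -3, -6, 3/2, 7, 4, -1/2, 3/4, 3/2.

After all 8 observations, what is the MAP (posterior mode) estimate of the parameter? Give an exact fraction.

5671/744

obs 1: x=-3 → posterior Inverse-Gamma(13/4, 32/3)
obs 2: x=-6 → posterior Inverse-Gamma(15/4, 211/6)
obs 3: x=3/2 → posterior Inverse-Gamma(17/4, 847/24)
obs 4: x=7 → posterior Inverse-Gamma(19/4, 1279/24)
obs 5: x=4 → posterior Inverse-Gamma(21/4, 1387/24)
obs 6: x=-1/2 → posterior Inverse-Gamma(23/4, 707/12)
obs 7: x=3/4 → posterior Inverse-Gamma(25/4, 5659/96)
obs 8: x=3/2 → posterior Inverse-Gamma(27/4, 5671/96)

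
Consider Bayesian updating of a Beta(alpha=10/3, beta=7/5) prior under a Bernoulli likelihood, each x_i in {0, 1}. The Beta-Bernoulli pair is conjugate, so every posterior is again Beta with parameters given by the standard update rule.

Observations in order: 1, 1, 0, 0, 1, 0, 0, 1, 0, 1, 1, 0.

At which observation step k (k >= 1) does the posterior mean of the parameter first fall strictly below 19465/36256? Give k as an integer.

k = 9

obs 1: x=1 → posterior Beta(13/3, 7/5)
obs 2: x=1 → posterior Beta(16/3, 7/5)
obs 3: x=0 → posterior Beta(16/3, 12/5)
obs 4: x=0 → posterior Beta(16/3, 17/5)
obs 5: x=1 → posterior Beta(19/3, 17/5)
obs 6: x=0 → posterior Beta(19/3, 22/5)
obs 7: x=0 → posterior Beta(19/3, 27/5)
obs 8: x=1 → posterior Beta(22/3, 27/5)
obs 9: x=0 → posterior Beta(22/3, 32/5)
obs 10: x=1 → posterior Beta(25/3, 32/5)
obs 11: x=1 → posterior Beta(28/3, 32/5)
obs 12: x=0 → posterior Beta(28/3, 37/5)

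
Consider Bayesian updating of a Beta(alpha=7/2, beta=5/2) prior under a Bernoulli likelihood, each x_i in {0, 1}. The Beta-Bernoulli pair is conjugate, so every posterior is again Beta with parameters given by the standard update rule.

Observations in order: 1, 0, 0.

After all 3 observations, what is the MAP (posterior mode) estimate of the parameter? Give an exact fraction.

obs 1: x=1 → posterior Beta(9/2, 5/2)
obs 2: x=0 → posterior Beta(9/2, 7/2)
obs 3: x=0 → posterior Beta(9/2, 9/2)

1/2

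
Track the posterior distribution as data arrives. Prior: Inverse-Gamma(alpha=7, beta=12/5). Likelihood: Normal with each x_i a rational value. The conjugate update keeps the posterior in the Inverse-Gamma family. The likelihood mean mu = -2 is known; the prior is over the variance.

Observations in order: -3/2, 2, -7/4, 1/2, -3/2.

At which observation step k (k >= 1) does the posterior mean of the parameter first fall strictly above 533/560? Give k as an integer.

k = 2

obs 1: x=-3/2 → posterior Inverse-Gamma(15/2, 101/40)
obs 2: x=2 → posterior Inverse-Gamma(8, 421/40)
obs 3: x=-7/4 → posterior Inverse-Gamma(17/2, 1689/160)
obs 4: x=1/2 → posterior Inverse-Gamma(9, 2189/160)
obs 5: x=-3/2 → posterior Inverse-Gamma(19/2, 2209/160)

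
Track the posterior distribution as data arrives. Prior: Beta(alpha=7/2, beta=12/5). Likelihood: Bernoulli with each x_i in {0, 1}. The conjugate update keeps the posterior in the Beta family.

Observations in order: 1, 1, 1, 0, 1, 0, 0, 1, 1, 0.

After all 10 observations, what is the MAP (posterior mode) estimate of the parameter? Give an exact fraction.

85/139

obs 1: x=1 → posterior Beta(9/2, 12/5)
obs 2: x=1 → posterior Beta(11/2, 12/5)
obs 3: x=1 → posterior Beta(13/2, 12/5)
obs 4: x=0 → posterior Beta(13/2, 17/5)
obs 5: x=1 → posterior Beta(15/2, 17/5)
obs 6: x=0 → posterior Beta(15/2, 22/5)
obs 7: x=0 → posterior Beta(15/2, 27/5)
obs 8: x=1 → posterior Beta(17/2, 27/5)
obs 9: x=1 → posterior Beta(19/2, 27/5)
obs 10: x=0 → posterior Beta(19/2, 32/5)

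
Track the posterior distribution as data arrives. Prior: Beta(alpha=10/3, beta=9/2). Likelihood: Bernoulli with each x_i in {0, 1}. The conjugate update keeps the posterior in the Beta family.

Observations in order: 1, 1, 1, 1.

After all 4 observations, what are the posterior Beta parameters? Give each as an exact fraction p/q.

alpha=22/3, beta=9/2

obs 1: x=1 → posterior Beta(13/3, 9/2)
obs 2: x=1 → posterior Beta(16/3, 9/2)
obs 3: x=1 → posterior Beta(19/3, 9/2)
obs 4: x=1 → posterior Beta(22/3, 9/2)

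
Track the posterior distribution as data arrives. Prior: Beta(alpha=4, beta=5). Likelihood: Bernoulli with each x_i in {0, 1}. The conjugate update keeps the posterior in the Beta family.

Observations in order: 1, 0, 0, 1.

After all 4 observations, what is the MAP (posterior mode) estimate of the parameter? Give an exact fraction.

5/11

obs 1: x=1 → posterior Beta(5, 5)
obs 2: x=0 → posterior Beta(5, 6)
obs 3: x=0 → posterior Beta(5, 7)
obs 4: x=1 → posterior Beta(6, 7)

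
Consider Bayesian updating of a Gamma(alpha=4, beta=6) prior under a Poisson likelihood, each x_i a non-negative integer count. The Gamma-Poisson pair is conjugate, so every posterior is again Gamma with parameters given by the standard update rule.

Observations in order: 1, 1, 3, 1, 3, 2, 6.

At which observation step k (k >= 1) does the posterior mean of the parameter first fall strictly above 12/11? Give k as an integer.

obs 1: x=1 → posterior Gamma(5, 7)
obs 2: x=1 → posterior Gamma(6, 8)
obs 3: x=3 → posterior Gamma(9, 9)
obs 4: x=1 → posterior Gamma(10, 10)
obs 5: x=3 → posterior Gamma(13, 11)
obs 6: x=2 → posterior Gamma(15, 12)
obs 7: x=6 → posterior Gamma(21, 13)

k = 5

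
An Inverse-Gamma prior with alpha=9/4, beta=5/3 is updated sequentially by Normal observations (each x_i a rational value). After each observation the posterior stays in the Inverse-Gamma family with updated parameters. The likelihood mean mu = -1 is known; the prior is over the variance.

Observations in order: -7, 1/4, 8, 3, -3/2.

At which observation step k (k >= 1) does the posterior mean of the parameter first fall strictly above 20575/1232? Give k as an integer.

k = 3

obs 1: x=-7 → posterior Inverse-Gamma(11/4, 59/3)
obs 2: x=1/4 → posterior Inverse-Gamma(13/4, 1963/96)
obs 3: x=8 → posterior Inverse-Gamma(15/4, 5851/96)
obs 4: x=3 → posterior Inverse-Gamma(17/4, 6619/96)
obs 5: x=-3/2 → posterior Inverse-Gamma(19/4, 6631/96)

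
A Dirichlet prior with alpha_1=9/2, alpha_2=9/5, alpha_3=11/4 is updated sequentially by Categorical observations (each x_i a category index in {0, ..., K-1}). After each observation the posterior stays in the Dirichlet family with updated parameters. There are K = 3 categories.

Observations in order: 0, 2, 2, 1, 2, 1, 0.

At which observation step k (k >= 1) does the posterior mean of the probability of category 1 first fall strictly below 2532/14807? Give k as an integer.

k = 2

obs 1: x=0 → posterior Dirichlet(11/2, 9/5, 11/4)
obs 2: x=2 → posterior Dirichlet(11/2, 9/5, 15/4)
obs 3: x=2 → posterior Dirichlet(11/2, 9/5, 19/4)
obs 4: x=1 → posterior Dirichlet(11/2, 14/5, 19/4)
obs 5: x=2 → posterior Dirichlet(11/2, 14/5, 23/4)
obs 6: x=1 → posterior Dirichlet(11/2, 19/5, 23/4)
obs 7: x=0 → posterior Dirichlet(13/2, 19/5, 23/4)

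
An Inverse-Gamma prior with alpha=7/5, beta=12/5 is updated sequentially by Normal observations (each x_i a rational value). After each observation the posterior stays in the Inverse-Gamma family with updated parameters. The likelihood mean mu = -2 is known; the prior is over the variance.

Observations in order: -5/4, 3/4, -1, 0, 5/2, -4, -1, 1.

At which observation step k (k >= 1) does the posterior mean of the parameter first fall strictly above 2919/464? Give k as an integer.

obs 1: x=-5/4 → posterior Inverse-Gamma(19/10, 429/160)
obs 2: x=3/4 → posterior Inverse-Gamma(12/5, 517/80)
obs 3: x=-1 → posterior Inverse-Gamma(29/10, 557/80)
obs 4: x=0 → posterior Inverse-Gamma(17/5, 717/80)
obs 5: x=5/2 → posterior Inverse-Gamma(39/10, 1527/80)
obs 6: x=-4 → posterior Inverse-Gamma(22/5, 1687/80)
obs 7: x=-1 → posterior Inverse-Gamma(49/10, 1727/80)
obs 8: x=1 → posterior Inverse-Gamma(27/5, 2087/80)

k = 5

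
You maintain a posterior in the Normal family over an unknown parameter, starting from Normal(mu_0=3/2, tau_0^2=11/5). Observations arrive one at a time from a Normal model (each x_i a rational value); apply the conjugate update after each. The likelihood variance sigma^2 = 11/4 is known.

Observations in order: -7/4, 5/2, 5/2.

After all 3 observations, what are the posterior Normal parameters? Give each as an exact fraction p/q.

mu_0=41/34, tau_0^2=11/17

obs 1: x=-7/4 → posterior Normal(1/18, 11/9)
obs 2: x=5/2 → posterior Normal(21/26, 11/13)
obs 3: x=5/2 → posterior Normal(41/34, 11/17)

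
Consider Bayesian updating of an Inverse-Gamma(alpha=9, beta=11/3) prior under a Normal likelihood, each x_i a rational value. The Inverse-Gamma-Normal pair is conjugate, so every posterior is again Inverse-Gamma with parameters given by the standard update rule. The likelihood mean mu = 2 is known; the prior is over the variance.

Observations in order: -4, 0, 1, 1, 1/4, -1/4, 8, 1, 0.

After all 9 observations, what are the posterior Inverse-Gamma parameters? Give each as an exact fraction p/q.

alpha=27/2, beta=2363/48

obs 1: x=-4 → posterior Inverse-Gamma(19/2, 65/3)
obs 2: x=0 → posterior Inverse-Gamma(10, 71/3)
obs 3: x=1 → posterior Inverse-Gamma(21/2, 145/6)
obs 4: x=1 → posterior Inverse-Gamma(11, 74/3)
obs 5: x=1/4 → posterior Inverse-Gamma(23/2, 2515/96)
obs 6: x=-1/4 → posterior Inverse-Gamma(12, 1379/48)
obs 7: x=8 → posterior Inverse-Gamma(25/2, 2243/48)
obs 8: x=1 → posterior Inverse-Gamma(13, 2267/48)
obs 9: x=0 → posterior Inverse-Gamma(27/2, 2363/48)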